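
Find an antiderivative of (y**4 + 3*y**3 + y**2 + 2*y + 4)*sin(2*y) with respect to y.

-y**4*cos(2*y)/2 + y**3*sin(2*y) - 3*y**3*cos(2*y)/2 + 9*y**2*sin(2*y)/4 + y**2*cos(2*y) - y*sin(2*y) + 5*y*cos(2*y)/4 - 5*sin(2*y)/8 - 5*cos(2*y)/2 + C

Use integration by parts with u = y**4 + 3*y**3 + y**2 + 2*y + 4, dv = sin(2*y) dy, so v = -cos(2*y)/2.
Apply parts 4 times (tabular method): alternate signs, differentiate u down to 0, integrate dv up.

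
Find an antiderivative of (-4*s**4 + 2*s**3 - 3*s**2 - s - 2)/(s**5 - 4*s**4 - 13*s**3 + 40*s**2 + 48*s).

Factor the denominator: s*(s - 4)**2*(s + 1)*(s + 3).
Partial-fraction decomposition: -202/(147*(s + 3)) + 1/(5*(s + 1)) - 5457/(1960*(s - 4)) - 95/(14*(s - 4)**2) - 1/(24*s).
Integrate each term; A/(s−a) gives A·log|s−a|; A/(s−a)² gives −A/(s−a).

-log(s)/24 - 5457*log(s - 4)/1960 + log(s + 1)/5 - 202*log(s + 3)/147 + 95/(14*s - 56) + C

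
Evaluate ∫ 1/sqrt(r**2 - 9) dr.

Substitute r = 3·sec(θ), so dr = 3·sec(θ)*tan(θ) dθ and the radical becomes sqrt(r**2 - 9) = 3·tan(θ) by the Pythagorean identity.
Integrate the resulting trig expression in θ, then back-substitute sec(θ) = r/3, tan(θ) = sqrt(r**2 - 9)/3 (absorbing any constant into C).

log(r + sqrt(r**2 - 9)) + C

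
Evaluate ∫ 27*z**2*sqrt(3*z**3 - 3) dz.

Let u = 3*z**3 - 3, so du = (9*z**2) dz.
Rewriting, the integral becomes 3·∫ √u du = 3·(2/3)u^(3/2).
Substituting back, u = 3*z**3 - 3.

2*(3*z**3 - 3)**(3/2) + C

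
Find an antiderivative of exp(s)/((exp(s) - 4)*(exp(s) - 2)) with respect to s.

Let u = e^s, du = e^s ds.
The integral becomes ∫ du/((u-4)(u-2)); decompose into partial fractions.

log(exp(s) - 4)/2 - log(exp(s) - 2)/2 + C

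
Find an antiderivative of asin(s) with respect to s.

Use integration by parts with u = arcsin(s), dv = ds.
Then du = 1/sqrt(-s**2 + 1) ds.

s*asin(s) + sqrt(-s**2 + 1) + C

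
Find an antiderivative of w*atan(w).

w**2*atan(w)/2 - w/2 + atan(w)/2 + C

Use integration by parts with u = arctan(w), dv = w dw.
Then du = 1/(w**2 + 1) dw.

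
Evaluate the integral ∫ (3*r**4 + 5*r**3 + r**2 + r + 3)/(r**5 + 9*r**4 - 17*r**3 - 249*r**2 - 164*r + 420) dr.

2533*log(r - 5)/3696 - 13*log(r - 1)/672 + 13*log(r + 2)/420 - 2841*log(r + 6)/308 + 5533*log(r + 7)/480 + C

Factor the denominator: (r - 5)*(r - 1)*(r + 2)*(r + 6)*(r + 7).
Partial-fraction decomposition: 5533/(480*(r + 7)) - 2841/(308*(r + 6)) + 13/(420*(r + 2)) - 13/(672*(r - 1)) + 2533/(3696*(r - 5)).
Integrate each term: A/(r−a) contributes A·log|r−a|.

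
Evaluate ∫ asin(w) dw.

Use integration by parts with u = arcsin(w), dv = dw.
Then du = 1/sqrt(-w**2 + 1) dw.

w*asin(w) + sqrt(-w**2 + 1) + C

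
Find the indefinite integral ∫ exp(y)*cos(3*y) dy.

Let I denote the integral. Integrate by parts with u = cos(3*y), dv = exp(y) dy, so v = exp(y): I = exp(y)*cos(3*y) + 3·∫ exp(y)*sin(3*y) dy.
Apply parts again with u = sin(3*y), dv = exp(y) dy: ∫ exp(y)*sin(3*y) dy = exp(y)*sin(3*y) − 3·I. Substituting back brings back I: I = 3*exp(y)*sin(3*y) + exp(y)*cos(3*y) − 9·I.
Solving for I: (1 + 9)·I equals the remaining terms, so I = (1/10)·(3*exp(y)*sin(3*y) + exp(y)*cos(3*y)).

3*exp(y)*sin(3*y)/10 + exp(y)*cos(3*y)/10 + C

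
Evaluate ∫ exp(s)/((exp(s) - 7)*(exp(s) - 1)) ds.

log(exp(s) - 7)/6 - log(exp(s) - 1)/6 + C

Let u = e^s, du = e^s ds.
The integral becomes ∫ du/((u-1)(u-7)); decompose into partial fractions.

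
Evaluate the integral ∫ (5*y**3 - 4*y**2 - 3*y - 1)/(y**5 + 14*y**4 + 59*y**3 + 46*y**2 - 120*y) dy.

log(y)/120 - log(y - 1)/70 - 373*log(y + 4)/40 + 237*log(y + 5)/10 - 1207*log(y + 6)/84 + C

Factor the denominator: y*(y - 1)*(y + 4)*(y + 5)*(y + 6).
Partial-fraction decomposition: -1207/(84*(y + 6)) + 237/(10*(y + 5)) - 373/(40*(y + 4)) - 1/(70*(y - 1)) + 1/(120*y).
Integrate each term: A/(y−a) contributes A·log|y−a|.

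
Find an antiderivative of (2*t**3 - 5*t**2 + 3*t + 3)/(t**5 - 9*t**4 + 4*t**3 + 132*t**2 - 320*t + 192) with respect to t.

Factor the denominator: (t - 6)*(t - 4)*(t - 2)*(t - 1)*(t + 4).
Partial-fraction decomposition: -217/(2400*(t + 4)) - 1/(25*(t - 1)) + 5/(48*(t - 2)) - 21/(32*(t - 4)) + 273/(400*(t - 6)).
Integrate each term: A/(t−a) contributes A·log|t−a|.

273*log(t - 6)/400 - 21*log(t - 4)/32 + 5*log(t - 2)/48 - log(t - 1)/25 - 217*log(t + 4)/2400 + C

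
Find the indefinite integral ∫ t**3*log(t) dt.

Use integration by parts with u = log(t), dv = t**3 dt.
Then du = 1/t dt and v = t**4/4.

t**4*log(t)/4 - t**4/16 + C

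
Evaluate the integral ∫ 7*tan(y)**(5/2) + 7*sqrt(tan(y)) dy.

14*tan(y)**(3/2)/3 + C

Let u = tan(y), so du = (tan(y)**2 + 1) dy.
Rewriting, the integral becomes 7·∫ √u du = 7·(2/3)u^(3/2).
Substituting back, u = tan(y).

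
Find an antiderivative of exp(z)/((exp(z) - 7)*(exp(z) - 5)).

log(exp(z) - 7)/2 - log(exp(z) - 5)/2 + C

Let u = e^z, du = e^z dz.
The integral becomes ∫ du/((u-5)(u-7)); decompose into partial fractions.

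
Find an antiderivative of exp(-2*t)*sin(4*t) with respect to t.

-exp(-2*t)*sin(4*t)/10 - exp(-2*t)*cos(4*t)/5 + C

Let I denote the integral. Integrate by parts with u = sin(4*t), dv = exp(-2*t) dt, so v = -exp(-2*t)/2: I = -exp(-2*t)*sin(4*t)/2 + 2·∫ exp(-2*t)*cos(4*t) dt.
Apply parts again with u = cos(4*t), dv = exp(-2*t) dt: ∫ exp(-2*t)*cos(4*t) dt = -exp(-2*t)*cos(4*t)/2 − 2·I. Substituting back brings back I: I = -exp(-2*t)*sin(4*t)/2 - exp(-2*t)*cos(4*t) − 4·I.
Solving for I: (1 + 4)·I equals the remaining terms, so I = (1/5)·(-exp(-2*t)*sin(4*t)/2 - exp(-2*t)*cos(4*t)).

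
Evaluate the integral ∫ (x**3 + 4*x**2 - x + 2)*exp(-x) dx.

Use integration by parts with u = x**3 + 4*x**2 - x + 2, dv = exp(-x) dx, so v = -exp(-x).
Apply parts 3 times (tabular method): alternate signs, differentiate u down to 0, integrate dv up.

(-x**3 - 7*x**2 - 13*x - 15)*exp(-x) + C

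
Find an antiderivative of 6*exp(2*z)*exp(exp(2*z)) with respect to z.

Let u = exp(2*z), so du = (2*exp(2*z)) dz.
Rewriting, the integral becomes 3·∫ e^u du = 3·e^u.
Substituting back, u = exp(2*z).

3*exp(exp(2*z)) + C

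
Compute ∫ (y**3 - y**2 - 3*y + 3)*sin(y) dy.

-y**3*cos(y) + 3*y**2*sin(y) + y**2*cos(y) - 2*y*sin(y) + 9*y*cos(y) - 9*sin(y) - 5*cos(y) + C

Use integration by parts with u = y**3 - y**2 - 3*y + 3, dv = sin(y) dy, so v = -cos(y).
Apply parts 3 times (tabular method): alternate signs, differentiate u down to 0, integrate dv up.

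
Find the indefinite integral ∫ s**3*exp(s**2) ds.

(s**2 - 1)*exp(s**2)/2 + C

Let u = s², du = 2s ds; rewrite as (1/2)∫ u^1·exp(1u) du.
Now integrate by parts 1 time.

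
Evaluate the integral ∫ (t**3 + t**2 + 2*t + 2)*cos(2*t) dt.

t**3*sin(2*t)/2 + t**2*sin(2*t)/2 + 3*t**2*cos(2*t)/4 + t*sin(2*t)/4 + t*cos(2*t)/2 + 3*sin(2*t)/4 + cos(2*t)/8 + C

Use integration by parts with u = t**3 + t**2 + 2*t + 2, dv = cos(2*t) dt, so v = sin(2*t)/2.
Apply parts 3 times (tabular method): alternate signs, differentiate u down to 0, integrate dv up.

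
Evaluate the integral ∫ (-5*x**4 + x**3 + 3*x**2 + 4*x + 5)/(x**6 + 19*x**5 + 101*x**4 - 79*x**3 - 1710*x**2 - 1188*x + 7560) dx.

Factor the denominator: (x - 3)*(x - 2)*(x + 5)*(x + 6)**2*(x + 7).
Partial-fraction decomposition: 3056/(45*(x + 7)) - 204193/(5184*(x + 6)) + 6607/(72*(x + 6)**2) - 1595/(56*(x + 5)) + 47/(4032*(x - 2)) - 167/(3240*(x - 3)).
Integrate each term; A/(x−a) gives A·log|x−a|; A/(x−a)² gives −A/(x−a).

-167*log(x - 3)/3240 + 47*log(x - 2)/4032 - 1595*log(x + 5)/56 - 204193*log(x + 6)/5184 + 3056*log(x + 7)/45 - 6607/(72*x + 432) + C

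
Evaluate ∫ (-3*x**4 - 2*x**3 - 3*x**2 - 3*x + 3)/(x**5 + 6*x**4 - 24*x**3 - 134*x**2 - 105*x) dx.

Factor the denominator: x*(x - 5)*(x + 1)*(x + 3)*(x + 7).
Partial-fraction decomposition: -415/(126*(x + 7)) + 17/(16*(x + 3)) + 1/(36*(x + 1)) - 553/(720*(x - 5)) - 1/(35*x).
Integrate each term: A/(x−a) contributes A·log|x−a|.

-log(x)/35 - 553*log(x - 5)/720 + log(x + 1)/36 + 17*log(x + 3)/16 - 415*log(x + 7)/126 + C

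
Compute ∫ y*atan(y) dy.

Use integration by parts with u = arctan(y), dv = y dy.
Then du = 1/(y**2 + 1) dy.

y**2*atan(y)/2 - y/2 + atan(y)/2 + C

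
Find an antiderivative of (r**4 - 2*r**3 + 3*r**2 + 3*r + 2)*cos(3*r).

Use integration by parts with u = r**4 - 2*r**3 + 3*r**2 + 3*r + 2, dv = cos(3*r) dr, so v = sin(3*r)/3.
Apply parts 4 times (tabular method): alternate signs, differentiate u down to 0, integrate dv up.

r**4*sin(3*r)/3 - 2*r**3*sin(3*r)/3 + 4*r**3*cos(3*r)/9 + 5*r**2*sin(3*r)/9 - 2*r**2*cos(3*r)/3 + 13*r*sin(3*r)/9 + 10*r*cos(3*r)/27 + 44*sin(3*r)/81 + 13*cos(3*r)/27 + C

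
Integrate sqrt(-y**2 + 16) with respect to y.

y*sqrt(-y**2 + 16)/2 + 8*asin(y/4) + C

Substitute y = 4·sin(θ), so dy = 4·cos(θ) dθ and the radical becomes sqrt(-y**2 + 16) = 4·cos(θ) by the Pythagorean identity.
Integrate the resulting trig expression in θ, then back-substitute θ = asin(y/4), sin(θ) = y/4, cos(θ) = sqrt(-y**2 + 16)/4 (absorbing any constant into C).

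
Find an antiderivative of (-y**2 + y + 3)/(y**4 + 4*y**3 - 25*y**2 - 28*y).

-3*log(y)/28 - 9*log(y - 4)/220 + log(y + 1)/30 + 53*log(y + 7)/462 + C

Factor the denominator: y*(y - 4)*(y + 1)*(y + 7).
Partial-fraction decomposition: 53/(462*(y + 7)) + 1/(30*(y + 1)) - 9/(220*(y - 4)) - 3/(28*y).
Integrate each term: A/(y−a) contributes A·log|y−a|.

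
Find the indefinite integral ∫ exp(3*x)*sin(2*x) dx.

3*exp(3*x)*sin(2*x)/13 - 2*exp(3*x)*cos(2*x)/13 + C

Let I denote the integral. Integrate by parts with u = sin(2*x), dv = exp(3*x) dx, so v = exp(3*x)/3: I = exp(3*x)*sin(2*x)/3 − (2/3)·∫ exp(3*x)*cos(2*x) dx.
Apply parts again with u = cos(2*x), dv = exp(3*x) dx: ∫ exp(3*x)*cos(2*x) dx = exp(3*x)*cos(2*x)/3 + (2/3)·I. Substituting back brings back I: I = exp(3*x)*sin(2*x)/3 - 2*exp(3*x)*cos(2*x)/9 − (4/9)·I.
Solving for I: (1 + 4/9)·I equals the remaining terms, so I = (9/13)·(exp(3*x)*sin(2*x)/3 - 2*exp(3*x)*cos(2*x)/9).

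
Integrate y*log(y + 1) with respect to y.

y**2*log(y + 1)/2 - y**2/4 + y/2 - log(y + 1)/2 + C

Use integration by parts with u = log(y + 1), dv = y dy.
Then du = 1/(y + 1) dy and v = y**2/2.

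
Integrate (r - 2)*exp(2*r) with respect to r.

(2*r - 5)*exp(2*r)/4 + C

Use integration by parts with u = r - 2, dv = exp(2*r) dr, so v = exp(2*r)/2.
Apply parts 1 times (tabular method): alternate signs, differentiate u down to 0, integrate dv up.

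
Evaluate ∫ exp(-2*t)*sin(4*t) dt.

Let I denote the integral. Integrate by parts with u = sin(4*t), dv = exp(-2*t) dt, so v = -exp(-2*t)/2: I = -exp(-2*t)*sin(4*t)/2 + 2·∫ exp(-2*t)*cos(4*t) dt.
Apply parts again with u = cos(4*t), dv = exp(-2*t) dt: ∫ exp(-2*t)*cos(4*t) dt = -exp(-2*t)*cos(4*t)/2 − 2·I. Substituting back brings back I: I = -exp(-2*t)*sin(4*t)/2 - exp(-2*t)*cos(4*t) − 4·I.
Solving for I: (1 + 4)·I equals the remaining terms, so I = (1/5)·(-exp(-2*t)*sin(4*t)/2 - exp(-2*t)*cos(4*t)).

-exp(-2*t)*sin(4*t)/10 - exp(-2*t)*cos(4*t)/5 + C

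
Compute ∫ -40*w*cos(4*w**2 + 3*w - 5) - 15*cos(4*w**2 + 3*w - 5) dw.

Let u = 4*w**2 + 3*w - 5, so du = (8*w + 3) dw.
Rewriting, the integral becomes -5·∫ cos(u) du = -5·sin(u).
Substituting back, u = 4*w**2 + 3*w - 5.

-5*sin(4*w**2 + 3*w - 5) + C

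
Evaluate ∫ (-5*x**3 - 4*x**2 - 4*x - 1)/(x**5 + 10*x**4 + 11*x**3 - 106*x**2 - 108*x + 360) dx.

Factor the denominator: (x - 2)**2*(x + 3)*(x + 5)*(x + 6).
Partial-fraction decomposition: 959/(192*(x + 6)) - 272/(49*(x + 5)) + 11/(15*(x + 3)) - 2777/(15680*(x - 2)) - 13/(56*(x - 2)**2).
Integrate each term; A/(x−a) gives A·log|x−a|; A/(x−a)² gives −A/(x−a).

-2777*log(x - 2)/15680 + 11*log(x + 3)/15 - 272*log(x + 5)/49 + 959*log(x + 6)/192 + 13/(56*x - 112) + C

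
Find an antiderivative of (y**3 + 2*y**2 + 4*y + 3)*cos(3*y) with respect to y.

y**3*sin(3*y)/3 + 2*y**2*sin(3*y)/3 + y**2*cos(3*y)/3 + 10*y*sin(3*y)/9 + 4*y*cos(3*y)/9 + 23*sin(3*y)/27 + 10*cos(3*y)/27 + C

Use integration by parts with u = y**3 + 2*y**2 + 4*y + 3, dv = cos(3*y) dy, so v = sin(3*y)/3.
Apply parts 3 times (tabular method): alternate signs, differentiate u down to 0, integrate dv up.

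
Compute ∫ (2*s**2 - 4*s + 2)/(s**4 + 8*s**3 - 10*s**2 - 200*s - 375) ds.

log(s - 5)/25 - log(s + 3) + 24*log(s + 5)/25 - 18/(5*s + 25) + C

Factor the denominator: (s - 5)*(s + 3)*(s + 5)**2.
Partial-fraction decomposition: 24/(25*(s + 5)) + 18/(5*(s + 5)**2) - 1/(s + 3) + 1/(25*(s - 5)).
Integrate each term; A/(s−a) gives A·log|s−a|; A/(s−a)² gives −A/(s−a).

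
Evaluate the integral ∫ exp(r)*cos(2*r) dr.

Let I denote the integral. Integrate by parts with u = cos(2*r), dv = exp(r) dr, so v = exp(r): I = exp(r)*cos(2*r) + 2·∫ exp(r)*sin(2*r) dr.
Apply parts again with u = sin(2*r), dv = exp(r) dr: ∫ exp(r)*sin(2*r) dr = exp(r)*sin(2*r) − 2·I. Substituting back brings back I: I = 2*exp(r)*sin(2*r) + exp(r)*cos(2*r) − 4·I.
Solving for I: (1 + 4)·I equals the remaining terms, so I = (1/5)·(2*exp(r)*sin(2*r) + exp(r)*cos(2*r)).

2*exp(r)*sin(2*r)/5 + exp(r)*cos(2*r)/5 + C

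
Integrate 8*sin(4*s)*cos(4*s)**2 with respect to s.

-2*cos(4*s)**3/3 + C

Let u = cos(4*s), so du = (-4*sin(4*s)) ds.
Rewriting, the integral becomes -2·∫ u^2 du = -2·u^3/3.
Substituting back, u = cos(4*s).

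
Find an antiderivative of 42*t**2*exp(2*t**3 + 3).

7*exp(2*t**3 + 3) + C

Let u = 2*t**3 + 3, so du = (6*t**2) dt.
Rewriting, the integral becomes 7·∫ e^u du = 7·e^u.
Substituting back, u = 2*t**3 + 3.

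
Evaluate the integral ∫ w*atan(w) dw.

w**2*atan(w)/2 - w/2 + atan(w)/2 + C

Use integration by parts with u = arctan(w), dv = w dw.
Then du = 1/(w**2 + 1) dw.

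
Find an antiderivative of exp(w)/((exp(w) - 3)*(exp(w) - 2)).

Let u = e^w, du = e^w dw.
The integral becomes ∫ du/((u-2)(u-3)); decompose into partial fractions.

log(exp(w) - 3) - log(exp(w) - 2) + C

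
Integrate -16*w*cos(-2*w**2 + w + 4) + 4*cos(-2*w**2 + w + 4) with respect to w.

4*sin(-2*w**2 + w + 4) + C

Let u = 2*w**2 - w - 4, so du = (4*w - 1) dw.
Rewriting, the integral becomes -4·∫ cos(u) du = -4·sin(u).
Substituting back, u = 2*w**2 - w - 4.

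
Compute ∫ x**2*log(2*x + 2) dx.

x**3*log(2*x + 2)/3 - x**3/9 + x**2/6 - x/3 + log(x + 1)/3 + C

Use integration by parts with u = log(2*x + 2), dv = x**2 dx.
Then du = 2/(2*x + 2) dx and v = x**3/3.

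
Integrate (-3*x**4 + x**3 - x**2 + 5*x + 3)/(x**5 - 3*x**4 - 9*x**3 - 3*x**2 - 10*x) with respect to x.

Factor the denominator: x*(x - 5)*(x + 2)*(x**2 + 1).
Partial-fraction decomposition: (23*x - 41)/(130*(x**2 + 1)) - 67/(70*(x + 2)) - 1747/(910*(x - 5)) - 3/(10*x).
Integrate each term; A/(x−a) gives A·log|x−a|; the (Bx+D)/(x²+p²) term gives a log and an atan.

-3*log(x)/10 - 1747*log(x - 5)/910 - 67*log(x + 2)/70 + 23*log(x**2 + 1)/260 - 41*atan(x)/130 + C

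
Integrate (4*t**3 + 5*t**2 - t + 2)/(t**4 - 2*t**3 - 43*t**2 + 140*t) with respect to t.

log(t)/70 + 311*log(t - 5)/30 - 167*log(t - 4)/22 + 559*log(t + 7)/462 + C

Factor the denominator: t*(t - 5)*(t - 4)*(t + 7).
Partial-fraction decomposition: 559/(462*(t + 7)) - 167/(22*(t - 4)) + 311/(30*(t - 5)) + 1/(70*t).
Integrate each term: A/(t−a) contributes A·log|t−a|.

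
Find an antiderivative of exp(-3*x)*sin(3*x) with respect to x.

-exp(-3*x)*sin(3*x)/6 - exp(-3*x)*cos(3*x)/6 + C

Let I denote the integral. Integrate by parts with u = sin(3*x), dv = exp(-3*x) dx, so v = -exp(-3*x)/3: I = -exp(-3*x)*sin(3*x)/3 + ∫ exp(-3*x)*cos(3*x) dx.
Apply parts again with u = cos(3*x), dv = exp(-3*x) dx: ∫ exp(-3*x)*cos(3*x) dx = -exp(-3*x)*cos(3*x)/3 − I. Substituting back brings back I: I = -exp(-3*x)*sin(3*x)/3 - exp(-3*x)*cos(3*x)/3 − I.
Solving for I: (1 + 1)·I equals the remaining terms, so I = (1/2)·(-exp(-3*x)*sin(3*x)/3 - exp(-3*x)*cos(3*x)/3).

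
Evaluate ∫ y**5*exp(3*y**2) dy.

Let u = y², du = 2y dy; rewrite as (1/2)∫ u^2·exp(3u) du.
Now integrate by parts 2 times.

(9*y**4 - 6*y**2 + 2)*exp(3*y**2)/54 + C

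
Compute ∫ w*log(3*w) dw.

w**2*(log(w) + log(3))/2 - w**2/4 + C

Use integration by parts with u = log(3*w), dv = w dw.
Then du = 1/w dw and v = w**2/2.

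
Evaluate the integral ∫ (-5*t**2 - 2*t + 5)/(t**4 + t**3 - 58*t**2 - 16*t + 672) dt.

Factor the denominator: (t - 6)*(t - 4)*(t + 4)*(t + 7).
Partial-fraction decomposition: 226/(429*(t + 7)) - 67/(240*(t + 4)) + 83/(176*(t - 4)) - 187/(260*(t - 6)).
Integrate each term: A/(t−a) contributes A·log|t−a|.

-187*log(t - 6)/260 + 83*log(t - 4)/176 - 67*log(t + 4)/240 + 226*log(t + 7)/429 + C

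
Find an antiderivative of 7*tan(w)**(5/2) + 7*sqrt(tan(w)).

Let u = tan(w), so du = (tan(w)**2 + 1) dw.
Rewriting, the integral becomes 7·∫ √u du = 7·(2/3)u^(3/2).
Substituting back, u = tan(w).

14*tan(w)**(3/2)/3 + C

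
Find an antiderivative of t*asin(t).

t**2*asin(t)/2 + t*sqrt(-t**2 + 1)/4 - asin(t)/4 + C

Use integration by parts with u = arcsin(t), dv = t dt.
Then du = 1/sqrt(-t**2 + 1) dt.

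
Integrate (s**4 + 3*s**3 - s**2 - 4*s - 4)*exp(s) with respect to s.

Use integration by parts with u = s**4 + 3*s**3 - s**2 - 4*s - 4, dv = exp(s) ds, so v = exp(s).
Apply parts 4 times (tabular method): alternate signs, differentiate u down to 0, integrate dv up.

(s**4 - s**3 + 2*s**2 - 8*s + 4)*exp(s) + C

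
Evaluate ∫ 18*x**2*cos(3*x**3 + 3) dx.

2*sin(3*x**3 + 3) + C

Let u = 3*x**3 + 3, so du = (9*x**2) dx.
Rewriting, the integral becomes 2·∫ cos(u) du = 2·sin(u).
Substituting back, u = 3*x**3 + 3.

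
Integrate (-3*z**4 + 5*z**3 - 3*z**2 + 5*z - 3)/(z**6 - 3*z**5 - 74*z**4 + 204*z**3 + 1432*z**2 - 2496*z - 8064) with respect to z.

121553*log(z - 6)/1081600 - 479*log(z - 4)/2112 + 113*log(z + 2)/3840 - 1159*log(z + 4)/4800 + 9103*log(z + 7)/27885 + 2889/(2080*z - 12480) + C

Factor the denominator: (z - 6)**2*(z - 4)*(z + 2)*(z + 4)*(z + 7).
Partial-fraction decomposition: 9103/(27885*(z + 7)) - 1159/(4800*(z + 4)) + 113/(3840*(z + 2)) - 479/(2112*(z - 4)) + 121553/(1081600*(z - 6)) - 2889/(2080*(z - 6)**2).
Integrate each term; A/(z−a) gives A·log|z−a|; A/(z−a)² gives −A/(z−a).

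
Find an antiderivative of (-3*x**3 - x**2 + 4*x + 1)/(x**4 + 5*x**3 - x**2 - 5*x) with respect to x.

Factor the denominator: x*(x - 1)*(x + 1)*(x + 5).
Partial-fraction decomposition: -331/(120*(x + 5)) - 1/(8*(x + 1)) + 1/(12*(x - 1)) - 1/(5*x).
Integrate each term: A/(x−a) contributes A·log|x−a|.

-log(x)/5 + log(x - 1)/12 - log(x + 1)/8 - 331*log(x + 5)/120 + C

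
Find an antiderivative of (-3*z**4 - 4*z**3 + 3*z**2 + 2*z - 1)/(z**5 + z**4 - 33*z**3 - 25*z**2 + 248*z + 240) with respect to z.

Factor the denominator: (z - 4)**2*(z + 1)*(z + 3)*(z + 5).
Partial-fraction decomposition: -437/(216*(z + 5)) + 115/(196*(z + 3)) + 1/(200*(z + 1)) - 51881/(33075*(z - 4)) - 323/(105*(z - 4)**2).
Integrate each term; A/(z−a) gives A·log|z−a|; A/(z−a)² gives −A/(z−a).

-51881*log(z - 4)/33075 + log(z + 1)/200 + 115*log(z + 3)/196 - 437*log(z + 5)/216 + 323/(105*z - 420) + C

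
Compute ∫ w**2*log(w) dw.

Use integration by parts with u = log(w), dv = w**2 dw.
Then du = 1/w dw and v = w**3/3.

w**3*log(w)/3 - w**3/9 + C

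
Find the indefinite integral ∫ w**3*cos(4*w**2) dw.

Let u = w², du = 2w dw; rewrite as (1/2)∫ u^1·cos(4u) du.
Now integrate by parts 1 time.

w**2*sin(4*w**2)/8 + cos(4*w**2)/32 + C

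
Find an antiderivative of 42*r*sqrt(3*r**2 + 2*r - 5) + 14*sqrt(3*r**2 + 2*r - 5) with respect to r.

14*(3*r**2 + 2*r - 5)**(3/2)/3 + C

Let u = 3*r**2 + 2*r - 5, so du = (6*r + 2) dr.
Rewriting, the integral becomes 7·∫ √u du = 7·(2/3)u^(3/2).
Substituting back, u = 3*r**2 + 2*r - 5.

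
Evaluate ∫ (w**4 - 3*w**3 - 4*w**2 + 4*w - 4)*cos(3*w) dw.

w**4*sin(3*w)/3 - w**3*sin(3*w) + 4*w**3*cos(3*w)/9 - 16*w**2*sin(3*w)/9 - w**2*cos(3*w) + 2*w*sin(3*w) - 32*w*cos(3*w)/27 - 76*sin(3*w)/81 + 2*cos(3*w)/3 + C

Use integration by parts with u = w**4 - 3*w**3 - 4*w**2 + 4*w - 4, dv = cos(3*w) dw, so v = sin(3*w)/3.
Apply parts 4 times (tabular method): alternate signs, differentiate u down to 0, integrate dv up.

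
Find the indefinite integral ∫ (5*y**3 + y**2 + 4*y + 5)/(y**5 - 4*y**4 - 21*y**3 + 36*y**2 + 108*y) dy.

5*log(y)/108 + 1145*log(y - 6)/1296 - 161*log(y - 3)/270 + 39*log(y + 2)/80 - 133*log(y + 3)/162 + C

Factor the denominator: y*(y - 6)*(y - 3)*(y + 2)*(y + 3).
Partial-fraction decomposition: -133/(162*(y + 3)) + 39/(80*(y + 2)) - 161/(270*(y - 3)) + 1145/(1296*(y - 6)) + 5/(108*y).
Integrate each term: A/(y−a) contributes A·log|y−a|.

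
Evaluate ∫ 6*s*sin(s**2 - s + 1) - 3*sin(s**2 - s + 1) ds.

Let u = s**2 - s + 1, so du = (2*s - 1) ds.
Rewriting, the integral becomes 3·∫ sin(u) du = 3·-cos(u).
Substituting back, u = s**2 - s + 1.

-3*cos(s**2 - s + 1) + C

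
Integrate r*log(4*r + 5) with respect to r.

r**2*log(4*r + 5)/2 - r**2/4 + 5*r/8 - 25*log(4*r + 5)/32 + C

Use integration by parts with u = log(4*r + 5), dv = r dr.
Then du = 4/(4*r + 5) dr and v = r**2/2.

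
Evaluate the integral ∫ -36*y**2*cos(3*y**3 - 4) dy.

Let u = 3*y**3 - 4, so du = (9*y**2) dy.
Rewriting, the integral becomes -4·∫ cos(u) du = -4·sin(u).
Substituting back, u = 3*y**3 - 4.

-4*sin(3*y**3 - 4) + C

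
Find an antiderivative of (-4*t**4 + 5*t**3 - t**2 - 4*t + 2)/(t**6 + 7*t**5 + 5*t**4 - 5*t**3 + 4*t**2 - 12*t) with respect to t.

-log(t)/6 - log(t - 1)/21 - 49*log(t + 2)/60 + 3137*log(t + 6)/3108 + 2*log(t**2 + 1)/185 + 87*atan(t)/185 + C

Factor the denominator: t*(t - 1)*(t + 2)*(t + 6)*(t**2 + 1).
Partial-fraction decomposition: (4*t + 87)/(185*(t**2 + 1)) + 3137/(3108*(t + 6)) - 49/(60*(t + 2)) - 1/(21*(t - 1)) - 1/(6*t).
Integrate each term; A/(t−a) gives A·log|t−a|; the (Bt+D)/(t²+p²) term gives a log and an atan.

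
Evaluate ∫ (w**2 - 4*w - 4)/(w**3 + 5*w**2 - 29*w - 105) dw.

Factor the denominator: (w - 5)*(w + 3)*(w + 7).
Partial-fraction decomposition: 73/(48*(w + 7)) - 17/(32*(w + 3)) + 1/(96*(w - 5)).
Integrate each term: A/(w−a) contributes A·log|w−a|.

log(w - 5)/96 - 17*log(w + 3)/32 + 73*log(w + 7)/48 + C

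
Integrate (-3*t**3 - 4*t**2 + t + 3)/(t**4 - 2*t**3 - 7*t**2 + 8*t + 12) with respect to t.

Factor the denominator: (t - 3)*(t - 2)*(t + 1)*(t + 2).
Partial-fraction decomposition: -9/(20*(t + 2)) + 1/(12*(t + 1)) + 35/(12*(t - 2)) - 111/(20*(t - 3)).
Integrate each term: A/(t−a) contributes A·log|t−a|.

-111*log(t - 3)/20 + 35*log(t - 2)/12 + log(t + 1)/12 - 9*log(t + 2)/20 + C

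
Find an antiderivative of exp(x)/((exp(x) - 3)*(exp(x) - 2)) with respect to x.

log(exp(x) - 3) - log(exp(x) - 2) + C

Let u = e^x, du = e^x dx.
The integral becomes ∫ du/((u-2)(u-3)); decompose into partial fractions.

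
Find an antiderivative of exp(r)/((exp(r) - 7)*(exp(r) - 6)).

log(exp(r) - 7) - log(exp(r) - 6) + C

Let u = e^r, du = e^r dr.
The integral becomes ∫ du/((u-7)(u-6)); decompose into partial fractions.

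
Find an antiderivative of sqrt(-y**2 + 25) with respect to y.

Substitute y = 5·sin(θ), so dy = 5·cos(θ) dθ and the radical becomes sqrt(-y**2 + 25) = 5·cos(θ) by the Pythagorean identity.
Integrate the resulting trig expression in θ, then back-substitute θ = asin(y/5), sin(θ) = y/5, cos(θ) = sqrt(-y**2 + 25)/5 (absorbing any constant into C).

y*sqrt(-y**2 + 25)/2 + 25*asin(y/5)/2 + C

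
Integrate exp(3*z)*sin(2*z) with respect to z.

Let I denote the integral. Integrate by parts with u = sin(2*z), dv = exp(3*z) dz, so v = exp(3*z)/3: I = exp(3*z)*sin(2*z)/3 − (2/3)·∫ exp(3*z)*cos(2*z) dz.
Apply parts again with u = cos(2*z), dv = exp(3*z) dz: ∫ exp(3*z)*cos(2*z) dz = exp(3*z)*cos(2*z)/3 + (2/3)·I. Substituting back brings back I: I = exp(3*z)*sin(2*z)/3 - 2*exp(3*z)*cos(2*z)/9 − (4/9)·I.
Solving for I: (1 + 4/9)·I equals the remaining terms, so I = (9/13)·(exp(3*z)*sin(2*z)/3 - 2*exp(3*z)*cos(2*z)/9).

3*exp(3*z)*sin(2*z)/13 - 2*exp(3*z)*cos(2*z)/13 + C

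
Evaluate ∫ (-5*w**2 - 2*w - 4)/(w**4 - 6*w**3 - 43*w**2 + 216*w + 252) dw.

-263*log(w - 7)/104 + 7*log(w - 6)/3 - log(w + 1)/40 + 43*log(w + 6)/195 + C

Factor the denominator: (w - 7)*(w - 6)*(w + 1)*(w + 6).
Partial-fraction decomposition: 43/(195*(w + 6)) - 1/(40*(w + 1)) + 7/(3*(w - 6)) - 263/(104*(w - 7)).
Integrate each term: A/(w−a) contributes A·log|w−a|.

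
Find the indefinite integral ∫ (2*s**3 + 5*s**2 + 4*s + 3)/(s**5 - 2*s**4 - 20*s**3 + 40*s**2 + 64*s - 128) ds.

Factor the denominator: (s - 4)*(s - 2)**2*(s + 2)*(s + 4).
Partial-fraction decomposition: -61/(576*(s + 4)) + 1/(192*(s + 2)) - 623/(576*(s - 2)) - 47/(48*(s - 2)**2) + 227/(192*(s - 4)).
Integrate each term; A/(s−a) gives A·log|s−a|; A/(s−a)² gives −A/(s−a).

227*log(s - 4)/192 - 623*log(s - 2)/576 + log(s + 2)/192 - 61*log(s + 4)/576 + 47/(48*s - 96) + C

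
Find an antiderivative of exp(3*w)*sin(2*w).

3*exp(3*w)*sin(2*w)/13 - 2*exp(3*w)*cos(2*w)/13 + C

Let I denote the integral. Integrate by parts with u = sin(2*w), dv = exp(3*w) dw, so v = exp(3*w)/3: I = exp(3*w)*sin(2*w)/3 − (2/3)·∫ exp(3*w)*cos(2*w) dw.
Apply parts again with u = cos(2*w), dv = exp(3*w) dw: ∫ exp(3*w)*cos(2*w) dw = exp(3*w)*cos(2*w)/3 + (2/3)·I. Substituting back brings back I: I = exp(3*w)*sin(2*w)/3 - 2*exp(3*w)*cos(2*w)/9 − (4/9)·I.
Solving for I: (1 + 4/9)·I equals the remaining terms, so I = (9/13)·(exp(3*w)*sin(2*w)/3 - 2*exp(3*w)*cos(2*w)/9).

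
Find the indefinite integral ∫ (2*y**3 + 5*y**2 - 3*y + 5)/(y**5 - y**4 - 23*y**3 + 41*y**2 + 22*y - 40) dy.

Factor the denominator: (y - 4)*(y - 2)*(y - 1)*(y + 1)*(y + 5).
Partial-fraction decomposition: -5/(72*(y + 5)) - 11/(120*(y + 1)) + 1/(4*(y - 1)) - 5/(6*(y - 2)) + 67/(90*(y - 4)).
Integrate each term: A/(y−a) contributes A·log|y−a|.

67*log(y - 4)/90 - 5*log(y - 2)/6 + log(y - 1)/4 - 11*log(y + 1)/120 - 5*log(y + 5)/72 + C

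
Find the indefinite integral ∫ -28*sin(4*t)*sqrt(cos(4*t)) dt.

14*cos(4*t)**(3/2)/3 + C

Let u = cos(4*t), so du = (-4*sin(4*t)) dt.
Rewriting, the integral becomes 7·∫ √u du = 7·(2/3)u^(3/2).
Substituting back, u = cos(4*t).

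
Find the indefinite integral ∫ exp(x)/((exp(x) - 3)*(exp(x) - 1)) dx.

log(exp(x) - 3)/2 - log(exp(x) - 1)/2 + C

Let u = e^x, du = e^x dx.
The integral becomes ∫ du/((u-1)(u-3)); decompose into partial fractions.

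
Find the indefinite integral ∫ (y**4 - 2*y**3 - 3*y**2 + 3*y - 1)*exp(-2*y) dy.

(-y**4 + 3*y**2 + 1)*exp(-2*y)/2 + C

Use integration by parts with u = y**4 - 2*y**3 - 3*y**2 + 3*y - 1, dv = exp(-2*y) dy, so v = -exp(-2*y)/2.
Apply parts 4 times (tabular method): alternate signs, differentiate u down to 0, integrate dv up.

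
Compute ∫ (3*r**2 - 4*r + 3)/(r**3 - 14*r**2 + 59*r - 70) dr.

61*log(r - 7)/5 - 29*log(r - 5)/3 + 7*log(r - 2)/15 + C

Factor the denominator: (r - 7)*(r - 5)*(r - 2).
Partial-fraction decomposition: 7/(15*(r - 2)) - 29/(3*(r - 5)) + 61/(5*(r - 7)).
Integrate each term: A/(r−a) contributes A·log|r−a|.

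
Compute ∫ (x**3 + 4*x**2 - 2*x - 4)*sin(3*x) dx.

Use integration by parts with u = x**3 + 4*x**2 - 2*x - 4, dv = sin(3*x) dx, so v = -cos(3*x)/3.
Apply parts 3 times (tabular method): alternate signs, differentiate u down to 0, integrate dv up.

-x**3*cos(3*x)/3 + x**2*sin(3*x)/3 - 4*x**2*cos(3*x)/3 + 8*x*sin(3*x)/9 + 8*x*cos(3*x)/9 - 8*sin(3*x)/27 + 44*cos(3*x)/27 + C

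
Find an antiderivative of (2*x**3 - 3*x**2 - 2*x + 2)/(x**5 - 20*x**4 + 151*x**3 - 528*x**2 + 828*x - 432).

Factor the denominator: (x - 6)**2*(x - 4)*(x - 3)*(x - 1).
Partial-fraction decomposition: -1/(150*(x - 1)) - 23/(18*(x - 3)) + 37/(6*(x - 4)) - 2197/(450*(x - 6)) + 157/(15*(x - 6)**2).
Integrate each term; A/(x−a) gives A·log|x−a|; A/(x−a)² gives −A/(x−a).

-2197*log(x - 6)/450 + 37*log(x - 4)/6 - 23*log(x - 3)/18 - log(x - 1)/150 - 157/(15*x - 90) + C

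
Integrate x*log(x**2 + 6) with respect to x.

Let u = x**2 + 6, so du = (2*x) dx.
The integral becomes (1/2)·∫ log(u) du; integrate by parts with u′=log(u), dv′=du.

x**2*log(x**2 + 6)/2 - x**2/2 + 3*log(x**2 + 6) + C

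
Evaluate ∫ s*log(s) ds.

s**2*log(s)/2 - s**2/4 + C

Use integration by parts with u = log(s), dv = s ds.
Then du = 1/s ds and v = s**2/2.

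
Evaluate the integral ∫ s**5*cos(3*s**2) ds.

Let u = s², du = 2s ds; rewrite as (1/2)∫ u^2·cos(3u) du.
Now integrate by parts 2 times.

s**4*sin(3*s**2)/6 + s**2*cos(3*s**2)/9 - sin(3*s**2)/27 + C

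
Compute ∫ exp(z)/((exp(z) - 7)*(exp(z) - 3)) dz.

Let u = e^z, du = e^z dz.
The integral becomes ∫ du/((u-3)(u-7)); decompose into partial fractions.

log(exp(z) - 7)/4 - log(exp(z) - 3)/4 + C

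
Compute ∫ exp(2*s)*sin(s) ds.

2*exp(2*s)*sin(s)/5 - exp(2*s)*cos(s)/5 + C

Let I denote the integral. Integrate by parts with u = sin(s), dv = exp(2*s) ds, so v = exp(2*s)/2: I = exp(2*s)*sin(s)/2 − (1/2)·∫ exp(2*s)*cos(s) ds.
Apply parts again with u = cos(s), dv = exp(2*s) ds: ∫ exp(2*s)*cos(s) ds = exp(2*s)*cos(s)/2 + (1/2)·I. Substituting back brings back I: I = exp(2*s)*sin(s)/2 - exp(2*s)*cos(s)/4 − (1/4)·I.
Solving for I: (1 + 1/4)·I equals the remaining terms, so I = (4/5)·(exp(2*s)*sin(s)/2 - exp(2*s)*cos(s)/4).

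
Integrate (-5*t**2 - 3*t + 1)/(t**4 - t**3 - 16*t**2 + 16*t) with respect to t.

Factor the denominator: t*(t - 4)*(t - 1)*(t + 4).
Partial-fraction decomposition: 67/(160*(t + 4)) + 7/(15*(t - 1)) - 91/(96*(t - 4)) + 1/(16*t).
Integrate each term: A/(t−a) contributes A·log|t−a|.

log(t)/16 - 91*log(t - 4)/96 + 7*log(t - 1)/15 + 67*log(t + 4)/160 + C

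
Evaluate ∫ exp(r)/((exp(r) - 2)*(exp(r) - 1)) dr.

Let u = e^r, du = e^r dr.
The integral becomes ∫ du/((u-2)(u-1)); decompose into partial fractions.

log(exp(r) - 2) - log(exp(r) - 1) + C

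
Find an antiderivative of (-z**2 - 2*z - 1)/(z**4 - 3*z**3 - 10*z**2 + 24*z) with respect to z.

Factor the denominator: z*(z - 4)*(z - 2)*(z + 3).
Partial-fraction decomposition: 4/(105*(z + 3)) + 9/(20*(z - 2)) - 25/(56*(z - 4)) - 1/(24*z).
Integrate each term: A/(z−a) contributes A·log|z−a|.

-log(z)/24 - 25*log(z - 4)/56 + 9*log(z - 2)/20 + 4*log(z + 3)/105 + C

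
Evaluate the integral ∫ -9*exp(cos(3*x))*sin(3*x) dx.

Let u = cos(3*x), so du = (-3*sin(3*x)) dx.
Rewriting, the integral becomes 3·∫ e^u du = 3·e^u.
Substituting back, u = cos(3*x).

3*exp(cos(3*x)) + C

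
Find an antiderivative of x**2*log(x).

Use integration by parts with u = log(x), dv = x**2 dx.
Then du = 1/x dx and v = x**3/3.

x**3*log(x)/3 - x**3/9 + C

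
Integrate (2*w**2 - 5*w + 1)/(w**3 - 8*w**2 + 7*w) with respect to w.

log(w)/7 + 32*log(w - 7)/21 + log(w - 1)/3 + C

Factor the denominator: w*(w - 7)*(w - 1).
Partial-fraction decomposition: 1/(3*(w - 1)) + 32/(21*(w - 7)) + 1/(7*w).
Integrate each term: A/(w−a) contributes A·log|w−a|.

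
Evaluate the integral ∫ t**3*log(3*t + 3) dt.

Use integration by parts with u = log(3*t + 3), dv = t**3 dt.
Then du = 3/(3*t + 3) dt and v = t**4/4.

t**4*log(3*t + 3)/4 - t**4/16 + t**3/12 - t**2/8 + t/4 - log(t + 1)/4 + C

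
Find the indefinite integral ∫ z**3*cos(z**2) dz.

Let u = z², du = 2z dz; rewrite as (1/2)∫ u^1·cos(1u) du.
Now integrate by parts 1 time.

z**2*sin(z**2)/2 + cos(z**2)/2 + C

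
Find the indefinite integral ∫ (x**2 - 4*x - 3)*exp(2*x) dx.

(2*x**2 - 10*x - 1)*exp(2*x)/4 + C

Use integration by parts with u = x**2 - 4*x - 3, dv = exp(2*x) dx, so v = exp(2*x)/2.
Apply parts 2 times (tabular method): alternate signs, differentiate u down to 0, integrate dv up.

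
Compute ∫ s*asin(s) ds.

Use integration by parts with u = arcsin(s), dv = s ds.
Then du = 1/sqrt(-s**2 + 1) ds.

s**2*asin(s)/2 + s*sqrt(-s**2 + 1)/4 - asin(s)/4 + C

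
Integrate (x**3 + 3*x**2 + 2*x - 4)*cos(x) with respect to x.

x**3*sin(x) + 3*x**2*sin(x) + 3*x**2*cos(x) - 4*x*sin(x) + 6*x*cos(x) - 10*sin(x) - 4*cos(x) + C

Use integration by parts with u = x**3 + 3*x**2 + 2*x - 4, dv = cos(x) dx, so v = sin(x).
Apply parts 3 times (tabular method): alternate signs, differentiate u down to 0, integrate dv up.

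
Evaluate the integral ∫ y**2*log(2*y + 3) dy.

Use integration by parts with u = log(2*y + 3), dv = y**2 dy.
Then du = 2/(2*y + 3) dy and v = y**3/3.

y**3*log(2*y + 3)/3 - y**3/9 + y**2/4 - 3*y/4 + 9*log(2*y + 3)/8 + C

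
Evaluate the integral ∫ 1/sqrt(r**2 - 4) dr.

Substitute r = 2·sec(θ), so dr = 2·sec(θ)*tan(θ) dθ and the radical becomes sqrt(r**2 - 4) = 2·tan(θ) by the Pythagorean identity.
Integrate the resulting trig expression in θ, then back-substitute sec(θ) = r/2, tan(θ) = sqrt(r**2 - 4)/2 (absorbing any constant into C).

log(r + sqrt(r**2 - 4)) + C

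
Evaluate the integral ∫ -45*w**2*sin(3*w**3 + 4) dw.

5*cos(3*w**3 + 4) + C

Let u = 3*w**3 + 4, so du = (9*w**2) dw.
Rewriting, the integral becomes -5·∫ sin(u) du = -5·-cos(u).
Substituting back, u = 3*w**3 + 4.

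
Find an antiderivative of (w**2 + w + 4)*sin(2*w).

-w**2*cos(2*w)/2 + w*sin(2*w)/2 - w*cos(2*w)/2 + sin(2*w)/4 - 7*cos(2*w)/4 + C

Use integration by parts with u = w**2 + w + 4, dv = sin(2*w) dw, so v = -cos(2*w)/2.
Apply parts 2 times (tabular method): alternate signs, differentiate u down to 0, integrate dv up.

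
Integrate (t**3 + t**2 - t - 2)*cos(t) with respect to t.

t**3*sin(t) + t**2*sin(t) + 3*t**2*cos(t) - 7*t*sin(t) + 2*t*cos(t) - 4*sin(t) - 7*cos(t) + C

Use integration by parts with u = t**3 + t**2 - t - 2, dv = cos(t) dt, so v = sin(t).
Apply parts 3 times (tabular method): alternate signs, differentiate u down to 0, integrate dv up.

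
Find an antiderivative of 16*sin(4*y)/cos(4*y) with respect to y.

Let u = cos(4*y), so du = (-4*sin(4*y)) dy.
Rewriting, the integral becomes -4·∫ 1/u du = -4·log(u).
Substituting back, u = cos(4*y).

-4*log(cos(4*y)) + C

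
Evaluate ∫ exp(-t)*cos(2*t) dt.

2*exp(-t)*sin(2*t)/5 - exp(-t)*cos(2*t)/5 + C

Let I denote the integral. Integrate by parts with u = cos(2*t), dv = exp(-t) dt, so v = -exp(-t): I = -exp(-t)*cos(2*t) − 2·∫ exp(-t)*sin(2*t) dt.
Apply parts again with u = sin(2*t), dv = exp(-t) dt: ∫ exp(-t)*sin(2*t) dt = -exp(-t)*sin(2*t) + 2·I. Substituting back brings back I: I = 2*exp(-t)*sin(2*t) - exp(-t)*cos(2*t) − 4·I.
Solving for I: (1 + 4)·I equals the remaining terms, so I = (1/5)·(2*exp(-t)*sin(2*t) - exp(-t)*cos(2*t)).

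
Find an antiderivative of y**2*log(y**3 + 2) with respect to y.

Let u = y**3 + 2, so du = (3*y**2) dy.
The integral becomes (1/3)·∫ log(u) du; integrate by parts with u′=log(u), dv′=du.

y**3*log(y**3 + 2)/3 - y**3/3 + 2*log(y**3 + 2)/3 + C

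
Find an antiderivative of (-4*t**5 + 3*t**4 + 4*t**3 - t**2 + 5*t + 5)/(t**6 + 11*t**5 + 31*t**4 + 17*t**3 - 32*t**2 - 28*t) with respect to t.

-5*log(t)/28 + log(t - 1)/12 + log(t + 1)/6 + 277*log(t + 2)/60 - 3649*log(t + 7)/420 + 9/(2*t + 4) + C

Factor the denominator: t*(t - 1)*(t + 1)*(t + 2)**2*(t + 7).
Partial-fraction decomposition: -3649/(420*(t + 7)) + 277/(60*(t + 2)) - 9/(2*(t + 2)**2) + 1/(6*(t + 1)) + 1/(12*(t - 1)) - 5/(28*t).
Integrate each term; A/(t−a) gives A·log|t−a|; A/(t−a)² gives −A/(t−a).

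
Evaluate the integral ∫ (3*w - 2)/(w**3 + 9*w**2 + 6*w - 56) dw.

2*log(w - 2)/27 + 7*log(w + 4)/9 - 23*log(w + 7)/27 + C

Factor the denominator: (w - 2)*(w + 4)*(w + 7).
Partial-fraction decomposition: -23/(27*(w + 7)) + 7/(9*(w + 4)) + 2/(27*(w - 2)).
Integrate each term: A/(w−a) contributes A·log|w−a|.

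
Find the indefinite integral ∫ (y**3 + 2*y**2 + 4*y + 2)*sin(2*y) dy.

-y**3*cos(2*y)/2 + 3*y**2*sin(2*y)/4 - y**2*cos(2*y) + y*sin(2*y) - 5*y*cos(2*y)/4 + 5*sin(2*y)/8 - cos(2*y)/2 + C

Use integration by parts with u = y**3 + 2*y**2 + 4*y + 2, dv = sin(2*y) dy, so v = -cos(2*y)/2.
Apply parts 3 times (tabular method): alternate signs, differentiate u down to 0, integrate dv up.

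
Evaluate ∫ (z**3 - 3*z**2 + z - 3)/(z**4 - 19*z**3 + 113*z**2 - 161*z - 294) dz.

-119*log(z - 7)/8 + 111*log(z - 6)/7 + log(z + 1)/56 - 25/(z - 7) + C

Factor the denominator: (z - 7)**2*(z - 6)*(z + 1).
Partial-fraction decomposition: 1/(56*(z + 1)) + 111/(7*(z - 6)) - 119/(8*(z - 7)) + 25/(z - 7)**2.
Integrate each term; A/(z−a) gives A·log|z−a|; A/(z−a)² gives −A/(z−a).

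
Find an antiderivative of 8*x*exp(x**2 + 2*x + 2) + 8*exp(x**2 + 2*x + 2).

4*exp(x**2 + 2*x + 2) + C

Let u = x**2 + 2*x + 2, so du = (2*x + 2) dx.
Rewriting, the integral becomes 4·∫ e^u du = 4·e^u.
Substituting back, u = x**2 + 2*x + 2.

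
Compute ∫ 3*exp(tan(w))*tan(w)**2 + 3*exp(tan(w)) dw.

Let u = tan(w), so du = (tan(w)**2 + 1) dw.
Rewriting, the integral becomes 3·∫ e^u du = 3·e^u.
Substituting back, u = tan(w).

3*exp(tan(w)) + C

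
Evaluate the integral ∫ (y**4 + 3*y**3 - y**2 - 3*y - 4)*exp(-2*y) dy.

(-4*y**4 - 20*y**3 - 26*y**2 - 14*y + 9)*exp(-2*y)/8 + C

Use integration by parts with u = y**4 + 3*y**3 - y**2 - 3*y - 4, dv = exp(-2*y) dy, so v = -exp(-2*y)/2.
Apply parts 4 times (tabular method): alternate signs, differentiate u down to 0, integrate dv up.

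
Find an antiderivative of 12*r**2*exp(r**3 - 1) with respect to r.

Let u = r**3 - 1, so du = (3*r**2) dr.
Rewriting, the integral becomes 4·∫ e^u du = 4·e^u.
Substituting back, u = r**3 - 1.

4*exp(r**3 - 1) + C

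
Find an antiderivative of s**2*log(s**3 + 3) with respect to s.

Let u = s**3 + 3, so du = (3*s**2) ds.
The integral becomes (1/3)·∫ log(u) du; integrate by parts with u′=log(u), dv′=du.

s**3*log(s**3 + 3)/3 - s**3/3 + log(s**3 + 3) + C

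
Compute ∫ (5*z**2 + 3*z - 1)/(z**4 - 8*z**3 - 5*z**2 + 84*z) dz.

-log(z)/84 + 53*log(z - 7)/42 - 13*log(z - 4)/12 - log(z + 3)/6 + C

Factor the denominator: z*(z - 7)*(z - 4)*(z + 3).
Partial-fraction decomposition: -1/(6*(z + 3)) - 13/(12*(z - 4)) + 53/(42*(z - 7)) - 1/(84*z).
Integrate each term: A/(z−a) contributes A·log|z−a|.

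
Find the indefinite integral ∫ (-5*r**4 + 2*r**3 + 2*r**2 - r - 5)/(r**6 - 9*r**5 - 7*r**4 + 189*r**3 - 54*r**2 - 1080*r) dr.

Factor the denominator: r*(r - 6)*(r - 5)*(r - 4)*(r + 3)**2.
Partial-fraction decomposition: 133787/(762048*(r + 3)) - 443/(1512*(r + 3)**2) - 1129/(392*(r - 4)) + 567/(64*(r - 5)) - 5987/(972*(r - 6)) + 1/(216*r).
Integrate each term; A/(r−a) gives A·log|r−a|; A/(r−a)² gives −A/(r−a).

log(r)/216 - 5987*log(r - 6)/972 + 567*log(r - 5)/64 - 1129*log(r - 4)/392 + 133787*log(r + 3)/762048 + 443/(1512*r + 4536) + C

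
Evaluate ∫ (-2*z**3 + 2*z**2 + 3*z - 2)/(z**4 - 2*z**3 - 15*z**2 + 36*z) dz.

Factor the denominator: z*(z - 3)**2*(z + 4).
Partial-fraction decomposition: -73/(98*(z + 4)) - 529/(441*(z - 3)) - 29/(21*(z - 3)**2) - 1/(18*z).
Integrate each term; A/(z−a) gives A·log|z−a|; A/(z−a)² gives −A/(z−a).

-log(z)/18 - 529*log(z - 3)/441 - 73*log(z + 4)/98 + 29/(21*z - 63) + C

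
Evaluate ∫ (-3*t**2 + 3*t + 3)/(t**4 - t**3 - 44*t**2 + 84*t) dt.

Factor the denominator: t*(t - 6)*(t - 2)*(t + 7).
Partial-fraction decomposition: 55/(273*(t + 7)) + 1/(24*(t - 2)) - 29/(104*(t - 6)) + 1/(28*t).
Integrate each term: A/(t−a) contributes A·log|t−a|.

log(t)/28 - 29*log(t - 6)/104 + log(t - 2)/24 + 55*log(t + 7)/273 + C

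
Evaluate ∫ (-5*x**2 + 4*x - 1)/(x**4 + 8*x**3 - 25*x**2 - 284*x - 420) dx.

-157*log(x - 6)/1144 + 29*log(x + 2)/120 - 73*log(x + 5)/33 + 137*log(x + 7)/65 + C

Factor the denominator: (x - 6)*(x + 2)*(x + 5)*(x + 7).
Partial-fraction decomposition: 137/(65*(x + 7)) - 73/(33*(x + 5)) + 29/(120*(x + 2)) - 157/(1144*(x - 6)).
Integrate each term: A/(x−a) contributes A·log|x−a|.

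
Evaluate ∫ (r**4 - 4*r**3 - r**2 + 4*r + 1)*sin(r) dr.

Use integration by parts with u = r**4 - 4*r**3 - r**2 + 4*r + 1, dv = sin(r) dr, so v = -cos(r).
Apply parts 4 times (tabular method): alternate signs, differentiate u down to 0, integrate dv up.

-r**4*cos(r) + 4*r**3*sin(r) + 4*r**3*cos(r) - 12*r**2*sin(r) + 13*r**2*cos(r) - 26*r*sin(r) - 28*r*cos(r) + 28*sin(r) - 27*cos(r) + C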